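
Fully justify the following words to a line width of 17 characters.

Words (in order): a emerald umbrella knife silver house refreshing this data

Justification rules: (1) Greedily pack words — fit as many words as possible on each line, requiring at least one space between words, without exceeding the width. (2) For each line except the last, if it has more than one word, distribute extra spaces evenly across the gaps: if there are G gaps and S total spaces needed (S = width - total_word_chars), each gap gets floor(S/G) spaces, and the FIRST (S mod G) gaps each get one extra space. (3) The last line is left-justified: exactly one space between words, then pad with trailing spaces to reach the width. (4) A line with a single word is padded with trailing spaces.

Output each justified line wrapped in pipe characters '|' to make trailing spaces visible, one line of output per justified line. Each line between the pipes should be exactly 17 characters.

Answer: |a         emerald|
|umbrella    knife|
|silver      house|
|refreshing   this|
|data             |

Derivation:
Line 1: ['a', 'emerald'] (min_width=9, slack=8)
Line 2: ['umbrella', 'knife'] (min_width=14, slack=3)
Line 3: ['silver', 'house'] (min_width=12, slack=5)
Line 4: ['refreshing', 'this'] (min_width=15, slack=2)
Line 5: ['data'] (min_width=4, slack=13)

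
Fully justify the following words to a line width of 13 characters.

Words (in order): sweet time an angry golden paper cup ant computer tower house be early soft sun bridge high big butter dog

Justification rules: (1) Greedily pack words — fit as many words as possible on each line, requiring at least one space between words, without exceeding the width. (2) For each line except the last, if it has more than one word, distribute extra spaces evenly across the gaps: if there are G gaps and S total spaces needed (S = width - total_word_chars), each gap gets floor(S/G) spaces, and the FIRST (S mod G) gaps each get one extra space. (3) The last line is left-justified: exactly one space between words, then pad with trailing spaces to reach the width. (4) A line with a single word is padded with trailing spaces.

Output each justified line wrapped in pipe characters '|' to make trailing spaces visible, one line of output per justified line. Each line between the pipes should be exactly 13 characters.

Line 1: ['sweet', 'time', 'an'] (min_width=13, slack=0)
Line 2: ['angry', 'golden'] (min_width=12, slack=1)
Line 3: ['paper', 'cup', 'ant'] (min_width=13, slack=0)
Line 4: ['computer'] (min_width=8, slack=5)
Line 5: ['tower', 'house'] (min_width=11, slack=2)
Line 6: ['be', 'early', 'soft'] (min_width=13, slack=0)
Line 7: ['sun', 'bridge'] (min_width=10, slack=3)
Line 8: ['high', 'big'] (min_width=8, slack=5)
Line 9: ['butter', 'dog'] (min_width=10, slack=3)

Answer: |sweet time an|
|angry  golden|
|paper cup ant|
|computer     |
|tower   house|
|be early soft|
|sun    bridge|
|high      big|
|butter dog   |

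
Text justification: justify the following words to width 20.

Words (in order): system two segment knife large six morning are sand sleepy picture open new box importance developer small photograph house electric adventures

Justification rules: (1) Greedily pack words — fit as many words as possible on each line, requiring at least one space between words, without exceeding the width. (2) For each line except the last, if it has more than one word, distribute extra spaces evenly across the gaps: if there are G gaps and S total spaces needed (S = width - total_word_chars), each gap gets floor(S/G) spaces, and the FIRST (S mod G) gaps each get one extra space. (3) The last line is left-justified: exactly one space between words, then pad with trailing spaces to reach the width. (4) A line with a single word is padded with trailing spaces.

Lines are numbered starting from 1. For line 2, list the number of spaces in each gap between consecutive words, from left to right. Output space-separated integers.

Answer: 4 3

Derivation:
Line 1: ['system', 'two', 'segment'] (min_width=18, slack=2)
Line 2: ['knife', 'large', 'six'] (min_width=15, slack=5)
Line 3: ['morning', 'are', 'sand'] (min_width=16, slack=4)
Line 4: ['sleepy', 'picture', 'open'] (min_width=19, slack=1)
Line 5: ['new', 'box', 'importance'] (min_width=18, slack=2)
Line 6: ['developer', 'small'] (min_width=15, slack=5)
Line 7: ['photograph', 'house'] (min_width=16, slack=4)
Line 8: ['electric', 'adventures'] (min_width=19, slack=1)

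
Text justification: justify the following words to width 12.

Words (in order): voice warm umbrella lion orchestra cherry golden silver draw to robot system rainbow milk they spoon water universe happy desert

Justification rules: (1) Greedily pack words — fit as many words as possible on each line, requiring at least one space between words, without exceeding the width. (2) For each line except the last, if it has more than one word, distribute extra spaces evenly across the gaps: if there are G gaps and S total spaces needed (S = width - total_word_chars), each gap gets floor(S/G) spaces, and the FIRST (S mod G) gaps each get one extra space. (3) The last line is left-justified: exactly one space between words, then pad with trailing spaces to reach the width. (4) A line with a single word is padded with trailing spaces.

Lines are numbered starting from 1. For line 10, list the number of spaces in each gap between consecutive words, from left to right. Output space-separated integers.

Line 1: ['voice', 'warm'] (min_width=10, slack=2)
Line 2: ['umbrella'] (min_width=8, slack=4)
Line 3: ['lion'] (min_width=4, slack=8)
Line 4: ['orchestra'] (min_width=9, slack=3)
Line 5: ['cherry'] (min_width=6, slack=6)
Line 6: ['golden'] (min_width=6, slack=6)
Line 7: ['silver', 'draw'] (min_width=11, slack=1)
Line 8: ['to', 'robot'] (min_width=8, slack=4)
Line 9: ['system'] (min_width=6, slack=6)
Line 10: ['rainbow', 'milk'] (min_width=12, slack=0)
Line 11: ['they', 'spoon'] (min_width=10, slack=2)
Line 12: ['water'] (min_width=5, slack=7)
Line 13: ['universe'] (min_width=8, slack=4)
Line 14: ['happy', 'desert'] (min_width=12, slack=0)

Answer: 1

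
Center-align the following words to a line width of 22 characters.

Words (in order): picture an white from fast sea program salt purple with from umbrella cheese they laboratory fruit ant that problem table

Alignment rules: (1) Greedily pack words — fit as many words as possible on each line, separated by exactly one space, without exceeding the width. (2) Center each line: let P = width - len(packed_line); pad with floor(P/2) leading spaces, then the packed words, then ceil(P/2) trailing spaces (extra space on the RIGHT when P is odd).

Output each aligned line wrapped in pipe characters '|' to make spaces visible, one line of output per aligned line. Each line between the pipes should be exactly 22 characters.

Line 1: ['picture', 'an', 'white', 'from'] (min_width=21, slack=1)
Line 2: ['fast', 'sea', 'program', 'salt'] (min_width=21, slack=1)
Line 3: ['purple', 'with', 'from'] (min_width=16, slack=6)
Line 4: ['umbrella', 'cheese', 'they'] (min_width=20, slack=2)
Line 5: ['laboratory', 'fruit', 'ant'] (min_width=20, slack=2)
Line 6: ['that', 'problem', 'table'] (min_width=18, slack=4)

Answer: |picture an white from |
|fast sea program salt |
|   purple with from   |
| umbrella cheese they |
| laboratory fruit ant |
|  that problem table  |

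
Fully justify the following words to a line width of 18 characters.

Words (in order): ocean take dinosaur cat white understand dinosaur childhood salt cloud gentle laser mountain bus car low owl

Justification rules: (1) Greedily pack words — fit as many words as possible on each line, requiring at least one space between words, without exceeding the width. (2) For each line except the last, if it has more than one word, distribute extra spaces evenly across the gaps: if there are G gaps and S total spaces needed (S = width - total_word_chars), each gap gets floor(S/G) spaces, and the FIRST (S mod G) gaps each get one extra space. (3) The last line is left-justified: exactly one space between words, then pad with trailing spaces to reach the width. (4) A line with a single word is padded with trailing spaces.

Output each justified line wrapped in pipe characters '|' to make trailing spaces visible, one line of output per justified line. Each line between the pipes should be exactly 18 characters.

Answer: |ocean         take|
|dinosaur cat white|
|understand        |
|dinosaur childhood|
|salt  cloud gentle|
|laser mountain bus|
|car low owl       |

Derivation:
Line 1: ['ocean', 'take'] (min_width=10, slack=8)
Line 2: ['dinosaur', 'cat', 'white'] (min_width=18, slack=0)
Line 3: ['understand'] (min_width=10, slack=8)
Line 4: ['dinosaur', 'childhood'] (min_width=18, slack=0)
Line 5: ['salt', 'cloud', 'gentle'] (min_width=17, slack=1)
Line 6: ['laser', 'mountain', 'bus'] (min_width=18, slack=0)
Line 7: ['car', 'low', 'owl'] (min_width=11, slack=7)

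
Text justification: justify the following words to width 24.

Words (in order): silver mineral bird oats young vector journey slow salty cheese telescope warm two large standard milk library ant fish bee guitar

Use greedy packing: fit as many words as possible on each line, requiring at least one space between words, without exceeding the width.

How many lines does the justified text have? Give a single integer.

Answer: 6

Derivation:
Line 1: ['silver', 'mineral', 'bird', 'oats'] (min_width=24, slack=0)
Line 2: ['young', 'vector', 'journey'] (min_width=20, slack=4)
Line 3: ['slow', 'salty', 'cheese'] (min_width=17, slack=7)
Line 4: ['telescope', 'warm', 'two', 'large'] (min_width=24, slack=0)
Line 5: ['standard', 'milk', 'library'] (min_width=21, slack=3)
Line 6: ['ant', 'fish', 'bee', 'guitar'] (min_width=19, slack=5)
Total lines: 6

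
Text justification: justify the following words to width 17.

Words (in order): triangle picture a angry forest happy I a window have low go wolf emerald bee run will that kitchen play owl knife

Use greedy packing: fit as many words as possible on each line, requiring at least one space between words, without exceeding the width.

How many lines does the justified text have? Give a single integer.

Line 1: ['triangle', 'picture'] (min_width=16, slack=1)
Line 2: ['a', 'angry', 'forest'] (min_width=14, slack=3)
Line 3: ['happy', 'I', 'a', 'window'] (min_width=16, slack=1)
Line 4: ['have', 'low', 'go', 'wolf'] (min_width=16, slack=1)
Line 5: ['emerald', 'bee', 'run'] (min_width=15, slack=2)
Line 6: ['will', 'that', 'kitchen'] (min_width=17, slack=0)
Line 7: ['play', 'owl', 'knife'] (min_width=14, slack=3)
Total lines: 7

Answer: 7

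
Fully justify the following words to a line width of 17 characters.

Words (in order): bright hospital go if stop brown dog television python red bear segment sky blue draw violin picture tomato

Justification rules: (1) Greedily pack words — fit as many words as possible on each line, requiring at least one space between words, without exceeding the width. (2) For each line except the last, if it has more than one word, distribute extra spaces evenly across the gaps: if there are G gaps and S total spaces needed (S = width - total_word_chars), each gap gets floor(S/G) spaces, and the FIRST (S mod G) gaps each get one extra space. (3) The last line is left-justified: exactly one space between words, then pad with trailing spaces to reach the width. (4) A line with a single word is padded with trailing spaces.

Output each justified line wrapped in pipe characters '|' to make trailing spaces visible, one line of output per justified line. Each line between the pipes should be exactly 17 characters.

Line 1: ['bright', 'hospital'] (min_width=15, slack=2)
Line 2: ['go', 'if', 'stop', 'brown'] (min_width=16, slack=1)
Line 3: ['dog', 'television'] (min_width=14, slack=3)
Line 4: ['python', 'red', 'bear'] (min_width=15, slack=2)
Line 5: ['segment', 'sky', 'blue'] (min_width=16, slack=1)
Line 6: ['draw', 'violin'] (min_width=11, slack=6)
Line 7: ['picture', 'tomato'] (min_width=14, slack=3)

Answer: |bright   hospital|
|go  if stop brown|
|dog    television|
|python  red  bear|
|segment  sky blue|
|draw       violin|
|picture tomato   |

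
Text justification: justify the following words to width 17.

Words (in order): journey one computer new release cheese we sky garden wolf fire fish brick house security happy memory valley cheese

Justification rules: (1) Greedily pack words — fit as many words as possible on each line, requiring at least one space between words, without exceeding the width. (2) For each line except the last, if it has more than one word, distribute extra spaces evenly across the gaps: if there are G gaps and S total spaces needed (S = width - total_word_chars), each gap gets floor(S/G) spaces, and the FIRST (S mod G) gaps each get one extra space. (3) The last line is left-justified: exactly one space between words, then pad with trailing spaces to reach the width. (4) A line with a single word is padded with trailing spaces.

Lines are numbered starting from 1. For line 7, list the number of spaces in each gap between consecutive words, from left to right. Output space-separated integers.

Line 1: ['journey', 'one'] (min_width=11, slack=6)
Line 2: ['computer', 'new'] (min_width=12, slack=5)
Line 3: ['release', 'cheese', 'we'] (min_width=17, slack=0)
Line 4: ['sky', 'garden', 'wolf'] (min_width=15, slack=2)
Line 5: ['fire', 'fish', 'brick'] (min_width=15, slack=2)
Line 6: ['house', 'security'] (min_width=14, slack=3)
Line 7: ['happy', 'memory'] (min_width=12, slack=5)
Line 8: ['valley', 'cheese'] (min_width=13, slack=4)

Answer: 6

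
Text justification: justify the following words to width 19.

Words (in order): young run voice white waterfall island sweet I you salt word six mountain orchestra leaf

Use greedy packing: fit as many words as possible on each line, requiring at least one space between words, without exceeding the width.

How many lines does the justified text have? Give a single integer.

Answer: 6

Derivation:
Line 1: ['young', 'run', 'voice'] (min_width=15, slack=4)
Line 2: ['white', 'waterfall'] (min_width=15, slack=4)
Line 3: ['island', 'sweet', 'I', 'you'] (min_width=18, slack=1)
Line 4: ['salt', 'word', 'six'] (min_width=13, slack=6)
Line 5: ['mountain', 'orchestra'] (min_width=18, slack=1)
Line 6: ['leaf'] (min_width=4, slack=15)
Total lines: 6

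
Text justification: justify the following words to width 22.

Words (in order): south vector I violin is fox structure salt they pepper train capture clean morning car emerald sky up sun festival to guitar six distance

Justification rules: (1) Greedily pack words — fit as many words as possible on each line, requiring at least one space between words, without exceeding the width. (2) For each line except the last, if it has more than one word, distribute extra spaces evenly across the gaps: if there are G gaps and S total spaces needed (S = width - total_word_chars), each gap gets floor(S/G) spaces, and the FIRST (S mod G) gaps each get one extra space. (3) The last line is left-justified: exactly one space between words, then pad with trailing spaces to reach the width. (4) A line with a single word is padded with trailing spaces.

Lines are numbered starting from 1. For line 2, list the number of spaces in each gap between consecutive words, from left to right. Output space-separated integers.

Answer: 2 1 1

Derivation:
Line 1: ['south', 'vector', 'I', 'violin'] (min_width=21, slack=1)
Line 2: ['is', 'fox', 'structure', 'salt'] (min_width=21, slack=1)
Line 3: ['they', 'pepper', 'train'] (min_width=17, slack=5)
Line 4: ['capture', 'clean', 'morning'] (min_width=21, slack=1)
Line 5: ['car', 'emerald', 'sky', 'up', 'sun'] (min_width=22, slack=0)
Line 6: ['festival', 'to', 'guitar', 'six'] (min_width=22, slack=0)
Line 7: ['distance'] (min_width=8, slack=14)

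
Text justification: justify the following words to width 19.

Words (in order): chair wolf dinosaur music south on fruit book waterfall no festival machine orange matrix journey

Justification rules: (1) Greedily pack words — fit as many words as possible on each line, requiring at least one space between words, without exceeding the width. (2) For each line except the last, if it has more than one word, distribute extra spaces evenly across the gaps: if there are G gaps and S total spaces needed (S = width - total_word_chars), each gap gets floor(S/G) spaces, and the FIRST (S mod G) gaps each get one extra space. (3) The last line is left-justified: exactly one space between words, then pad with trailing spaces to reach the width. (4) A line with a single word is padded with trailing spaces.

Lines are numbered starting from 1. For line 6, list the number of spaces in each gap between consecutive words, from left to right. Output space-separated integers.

Line 1: ['chair', 'wolf', 'dinosaur'] (min_width=19, slack=0)
Line 2: ['music', 'south', 'on'] (min_width=14, slack=5)
Line 3: ['fruit', 'book'] (min_width=10, slack=9)
Line 4: ['waterfall', 'no'] (min_width=12, slack=7)
Line 5: ['festival', 'machine'] (min_width=16, slack=3)
Line 6: ['orange', 'matrix'] (min_width=13, slack=6)
Line 7: ['journey'] (min_width=7, slack=12)

Answer: 7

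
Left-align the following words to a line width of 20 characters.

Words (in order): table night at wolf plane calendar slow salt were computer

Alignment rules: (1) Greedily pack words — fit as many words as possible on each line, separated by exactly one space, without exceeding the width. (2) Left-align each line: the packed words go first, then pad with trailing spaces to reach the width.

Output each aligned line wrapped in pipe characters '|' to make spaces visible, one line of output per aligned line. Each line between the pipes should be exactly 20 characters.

Line 1: ['table', 'night', 'at', 'wolf'] (min_width=19, slack=1)
Line 2: ['plane', 'calendar', 'slow'] (min_width=19, slack=1)
Line 3: ['salt', 'were', 'computer'] (min_width=18, slack=2)

Answer: |table night at wolf |
|plane calendar slow |
|salt were computer  |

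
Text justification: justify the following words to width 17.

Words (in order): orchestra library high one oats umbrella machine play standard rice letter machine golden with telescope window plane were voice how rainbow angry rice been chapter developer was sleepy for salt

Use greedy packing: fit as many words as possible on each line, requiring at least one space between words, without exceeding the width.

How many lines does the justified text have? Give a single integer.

Answer: 13

Derivation:
Line 1: ['orchestra', 'library'] (min_width=17, slack=0)
Line 2: ['high', 'one', 'oats'] (min_width=13, slack=4)
Line 3: ['umbrella', 'machine'] (min_width=16, slack=1)
Line 4: ['play', 'standard'] (min_width=13, slack=4)
Line 5: ['rice', 'letter'] (min_width=11, slack=6)
Line 6: ['machine', 'golden'] (min_width=14, slack=3)
Line 7: ['with', 'telescope'] (min_width=14, slack=3)
Line 8: ['window', 'plane', 'were'] (min_width=17, slack=0)
Line 9: ['voice', 'how', 'rainbow'] (min_width=17, slack=0)
Line 10: ['angry', 'rice', 'been'] (min_width=15, slack=2)
Line 11: ['chapter', 'developer'] (min_width=17, slack=0)
Line 12: ['was', 'sleepy', 'for'] (min_width=14, slack=3)
Line 13: ['salt'] (min_width=4, slack=13)
Total lines: 13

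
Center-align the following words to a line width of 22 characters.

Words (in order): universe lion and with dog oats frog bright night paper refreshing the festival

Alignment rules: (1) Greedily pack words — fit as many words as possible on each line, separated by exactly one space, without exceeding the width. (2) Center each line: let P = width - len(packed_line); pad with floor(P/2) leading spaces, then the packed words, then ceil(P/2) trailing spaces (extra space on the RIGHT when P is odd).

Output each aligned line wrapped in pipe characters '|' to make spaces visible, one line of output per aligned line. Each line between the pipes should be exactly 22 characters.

Line 1: ['universe', 'lion', 'and', 'with'] (min_width=22, slack=0)
Line 2: ['dog', 'oats', 'frog', 'bright'] (min_width=20, slack=2)
Line 3: ['night', 'paper', 'refreshing'] (min_width=22, slack=0)
Line 4: ['the', 'festival'] (min_width=12, slack=10)

Answer: |universe lion and with|
| dog oats frog bright |
|night paper refreshing|
|     the festival     |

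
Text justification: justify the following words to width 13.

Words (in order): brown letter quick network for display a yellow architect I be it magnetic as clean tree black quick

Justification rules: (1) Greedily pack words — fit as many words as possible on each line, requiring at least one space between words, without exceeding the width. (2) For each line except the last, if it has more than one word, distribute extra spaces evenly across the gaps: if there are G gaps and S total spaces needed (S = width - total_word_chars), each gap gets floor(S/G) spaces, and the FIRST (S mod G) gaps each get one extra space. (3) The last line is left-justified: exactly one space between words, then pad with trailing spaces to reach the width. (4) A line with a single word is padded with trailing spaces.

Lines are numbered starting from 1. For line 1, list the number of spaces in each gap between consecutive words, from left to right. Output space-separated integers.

Line 1: ['brown', 'letter'] (min_width=12, slack=1)
Line 2: ['quick', 'network'] (min_width=13, slack=0)
Line 3: ['for', 'display', 'a'] (min_width=13, slack=0)
Line 4: ['yellow'] (min_width=6, slack=7)
Line 5: ['architect', 'I'] (min_width=11, slack=2)
Line 6: ['be', 'it'] (min_width=5, slack=8)
Line 7: ['magnetic', 'as'] (min_width=11, slack=2)
Line 8: ['clean', 'tree'] (min_width=10, slack=3)
Line 9: ['black', 'quick'] (min_width=11, slack=2)

Answer: 2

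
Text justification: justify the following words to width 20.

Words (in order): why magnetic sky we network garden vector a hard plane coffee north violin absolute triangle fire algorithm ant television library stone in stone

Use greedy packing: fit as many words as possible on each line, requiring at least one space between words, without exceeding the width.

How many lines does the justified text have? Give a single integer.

Answer: 8

Derivation:
Line 1: ['why', 'magnetic', 'sky', 'we'] (min_width=19, slack=1)
Line 2: ['network', 'garden'] (min_width=14, slack=6)
Line 3: ['vector', 'a', 'hard', 'plane'] (min_width=19, slack=1)
Line 4: ['coffee', 'north', 'violin'] (min_width=19, slack=1)
Line 5: ['absolute', 'triangle'] (min_width=17, slack=3)
Line 6: ['fire', 'algorithm', 'ant'] (min_width=18, slack=2)
Line 7: ['television', 'library'] (min_width=18, slack=2)
Line 8: ['stone', 'in', 'stone'] (min_width=14, slack=6)
Total lines: 8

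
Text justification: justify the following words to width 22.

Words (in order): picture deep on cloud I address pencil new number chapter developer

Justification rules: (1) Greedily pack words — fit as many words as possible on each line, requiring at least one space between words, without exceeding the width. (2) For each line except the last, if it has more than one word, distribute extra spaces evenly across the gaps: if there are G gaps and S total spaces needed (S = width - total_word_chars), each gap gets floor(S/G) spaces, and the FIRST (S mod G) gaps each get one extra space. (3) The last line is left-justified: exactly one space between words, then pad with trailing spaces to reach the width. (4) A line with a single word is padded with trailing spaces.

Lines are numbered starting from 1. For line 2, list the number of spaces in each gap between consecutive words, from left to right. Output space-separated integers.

Answer: 2 2 1

Derivation:
Line 1: ['picture', 'deep', 'on', 'cloud'] (min_width=21, slack=1)
Line 2: ['I', 'address', 'pencil', 'new'] (min_width=20, slack=2)
Line 3: ['number', 'chapter'] (min_width=14, slack=8)
Line 4: ['developer'] (min_width=9, slack=13)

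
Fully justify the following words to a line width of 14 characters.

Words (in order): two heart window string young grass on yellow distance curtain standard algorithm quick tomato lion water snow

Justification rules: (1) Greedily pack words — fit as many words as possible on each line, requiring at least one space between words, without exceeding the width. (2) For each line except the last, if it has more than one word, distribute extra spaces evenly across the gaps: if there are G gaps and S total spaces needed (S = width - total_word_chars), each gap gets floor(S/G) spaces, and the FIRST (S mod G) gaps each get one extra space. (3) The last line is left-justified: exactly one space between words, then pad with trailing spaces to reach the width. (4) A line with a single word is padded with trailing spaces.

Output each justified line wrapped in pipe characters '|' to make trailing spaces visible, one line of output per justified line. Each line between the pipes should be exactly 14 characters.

Answer: |two      heart|
|window  string|
|young grass on|
|yellow        |
|distance      |
|curtain       |
|standard      |
|algorithm     |
|quick   tomato|
|lion     water|
|snow          |

Derivation:
Line 1: ['two', 'heart'] (min_width=9, slack=5)
Line 2: ['window', 'string'] (min_width=13, slack=1)
Line 3: ['young', 'grass', 'on'] (min_width=14, slack=0)
Line 4: ['yellow'] (min_width=6, slack=8)
Line 5: ['distance'] (min_width=8, slack=6)
Line 6: ['curtain'] (min_width=7, slack=7)
Line 7: ['standard'] (min_width=8, slack=6)
Line 8: ['algorithm'] (min_width=9, slack=5)
Line 9: ['quick', 'tomato'] (min_width=12, slack=2)
Line 10: ['lion', 'water'] (min_width=10, slack=4)
Line 11: ['snow'] (min_width=4, slack=10)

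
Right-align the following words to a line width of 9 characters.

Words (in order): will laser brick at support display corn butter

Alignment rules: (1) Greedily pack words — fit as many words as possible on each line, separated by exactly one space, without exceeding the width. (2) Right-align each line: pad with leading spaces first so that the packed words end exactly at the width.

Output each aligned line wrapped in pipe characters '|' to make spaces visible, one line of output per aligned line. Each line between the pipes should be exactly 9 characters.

Answer: |     will|
|    laser|
| brick at|
|  support|
|  display|
|     corn|
|   butter|

Derivation:
Line 1: ['will'] (min_width=4, slack=5)
Line 2: ['laser'] (min_width=5, slack=4)
Line 3: ['brick', 'at'] (min_width=8, slack=1)
Line 4: ['support'] (min_width=7, slack=2)
Line 5: ['display'] (min_width=7, slack=2)
Line 6: ['corn'] (min_width=4, slack=5)
Line 7: ['butter'] (min_width=6, slack=3)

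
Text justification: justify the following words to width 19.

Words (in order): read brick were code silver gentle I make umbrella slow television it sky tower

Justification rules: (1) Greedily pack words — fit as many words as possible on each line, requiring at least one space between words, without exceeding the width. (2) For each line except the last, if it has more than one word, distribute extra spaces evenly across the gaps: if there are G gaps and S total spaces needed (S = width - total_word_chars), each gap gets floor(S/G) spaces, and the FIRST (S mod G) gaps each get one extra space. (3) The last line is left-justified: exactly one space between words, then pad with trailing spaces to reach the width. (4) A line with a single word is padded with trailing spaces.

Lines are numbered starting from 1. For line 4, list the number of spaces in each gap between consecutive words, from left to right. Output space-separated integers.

Answer: 2 1

Derivation:
Line 1: ['read', 'brick', 'were'] (min_width=15, slack=4)
Line 2: ['code', 'silver', 'gentle'] (min_width=18, slack=1)
Line 3: ['I', 'make', 'umbrella'] (min_width=15, slack=4)
Line 4: ['slow', 'television', 'it'] (min_width=18, slack=1)
Line 5: ['sky', 'tower'] (min_width=9, slack=10)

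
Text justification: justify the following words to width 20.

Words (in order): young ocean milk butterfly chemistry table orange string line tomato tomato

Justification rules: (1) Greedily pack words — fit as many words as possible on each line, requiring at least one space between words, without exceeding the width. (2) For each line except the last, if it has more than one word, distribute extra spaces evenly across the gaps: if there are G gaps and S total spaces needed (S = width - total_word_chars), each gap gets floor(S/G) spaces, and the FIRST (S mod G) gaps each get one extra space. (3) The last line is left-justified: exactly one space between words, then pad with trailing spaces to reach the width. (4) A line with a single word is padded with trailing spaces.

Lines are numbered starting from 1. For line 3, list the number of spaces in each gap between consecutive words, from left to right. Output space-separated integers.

Answer: 2 1

Derivation:
Line 1: ['young', 'ocean', 'milk'] (min_width=16, slack=4)
Line 2: ['butterfly', 'chemistry'] (min_width=19, slack=1)
Line 3: ['table', 'orange', 'string'] (min_width=19, slack=1)
Line 4: ['line', 'tomato', 'tomato'] (min_width=18, slack=2)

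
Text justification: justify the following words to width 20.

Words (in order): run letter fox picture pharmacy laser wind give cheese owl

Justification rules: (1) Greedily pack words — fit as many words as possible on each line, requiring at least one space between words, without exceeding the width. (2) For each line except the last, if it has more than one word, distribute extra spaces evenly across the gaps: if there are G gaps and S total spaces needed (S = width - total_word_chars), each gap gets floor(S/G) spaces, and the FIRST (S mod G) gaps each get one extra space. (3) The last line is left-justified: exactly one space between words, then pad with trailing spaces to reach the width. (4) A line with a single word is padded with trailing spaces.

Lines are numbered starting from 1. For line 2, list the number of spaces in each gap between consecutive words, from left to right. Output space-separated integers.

Answer: 5

Derivation:
Line 1: ['run', 'letter', 'fox'] (min_width=14, slack=6)
Line 2: ['picture', 'pharmacy'] (min_width=16, slack=4)
Line 3: ['laser', 'wind', 'give'] (min_width=15, slack=5)
Line 4: ['cheese', 'owl'] (min_width=10, slack=10)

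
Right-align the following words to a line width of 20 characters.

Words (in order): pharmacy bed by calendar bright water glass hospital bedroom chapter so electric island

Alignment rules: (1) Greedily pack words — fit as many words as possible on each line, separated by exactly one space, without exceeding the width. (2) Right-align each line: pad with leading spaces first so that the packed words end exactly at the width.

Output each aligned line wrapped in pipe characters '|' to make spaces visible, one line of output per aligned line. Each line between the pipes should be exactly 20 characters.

Answer: |     pharmacy bed by|
|     calendar bright|
|water glass hospital|
|  bedroom chapter so|
|     electric island|

Derivation:
Line 1: ['pharmacy', 'bed', 'by'] (min_width=15, slack=5)
Line 2: ['calendar', 'bright'] (min_width=15, slack=5)
Line 3: ['water', 'glass', 'hospital'] (min_width=20, slack=0)
Line 4: ['bedroom', 'chapter', 'so'] (min_width=18, slack=2)
Line 5: ['electric', 'island'] (min_width=15, slack=5)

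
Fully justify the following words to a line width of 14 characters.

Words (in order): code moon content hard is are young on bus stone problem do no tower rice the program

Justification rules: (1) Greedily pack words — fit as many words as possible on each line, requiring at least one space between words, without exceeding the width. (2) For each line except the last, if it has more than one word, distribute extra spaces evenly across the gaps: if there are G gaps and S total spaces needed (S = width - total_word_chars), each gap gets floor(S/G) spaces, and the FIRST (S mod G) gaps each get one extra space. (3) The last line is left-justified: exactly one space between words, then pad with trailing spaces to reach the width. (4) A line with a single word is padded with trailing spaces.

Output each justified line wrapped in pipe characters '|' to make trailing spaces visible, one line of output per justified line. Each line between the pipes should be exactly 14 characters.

Answer: |code      moon|
|content   hard|
|is  are  young|
|on  bus  stone|
|problem  do no|
|tower rice the|
|program       |

Derivation:
Line 1: ['code', 'moon'] (min_width=9, slack=5)
Line 2: ['content', 'hard'] (min_width=12, slack=2)
Line 3: ['is', 'are', 'young'] (min_width=12, slack=2)
Line 4: ['on', 'bus', 'stone'] (min_width=12, slack=2)
Line 5: ['problem', 'do', 'no'] (min_width=13, slack=1)
Line 6: ['tower', 'rice', 'the'] (min_width=14, slack=0)
Line 7: ['program'] (min_width=7, slack=7)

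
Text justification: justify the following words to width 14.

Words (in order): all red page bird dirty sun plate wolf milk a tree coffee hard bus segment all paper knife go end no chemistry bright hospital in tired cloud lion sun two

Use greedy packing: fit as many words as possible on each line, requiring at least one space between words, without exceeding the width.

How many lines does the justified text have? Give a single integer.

Answer: 13

Derivation:
Line 1: ['all', 'red', 'page'] (min_width=12, slack=2)
Line 2: ['bird', 'dirty', 'sun'] (min_width=14, slack=0)
Line 3: ['plate', 'wolf'] (min_width=10, slack=4)
Line 4: ['milk', 'a', 'tree'] (min_width=11, slack=3)
Line 5: ['coffee', 'hard'] (min_width=11, slack=3)
Line 6: ['bus', 'segment'] (min_width=11, slack=3)
Line 7: ['all', 'paper'] (min_width=9, slack=5)
Line 8: ['knife', 'go', 'end'] (min_width=12, slack=2)
Line 9: ['no', 'chemistry'] (min_width=12, slack=2)
Line 10: ['bright'] (min_width=6, slack=8)
Line 11: ['hospital', 'in'] (min_width=11, slack=3)
Line 12: ['tired', 'cloud'] (min_width=11, slack=3)
Line 13: ['lion', 'sun', 'two'] (min_width=12, slack=2)
Total lines: 13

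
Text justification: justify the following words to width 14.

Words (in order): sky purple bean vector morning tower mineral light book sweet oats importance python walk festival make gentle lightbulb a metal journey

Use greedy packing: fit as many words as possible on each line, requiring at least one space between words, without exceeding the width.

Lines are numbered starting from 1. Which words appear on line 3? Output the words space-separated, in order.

Answer: morning tower

Derivation:
Line 1: ['sky', 'purple'] (min_width=10, slack=4)
Line 2: ['bean', 'vector'] (min_width=11, slack=3)
Line 3: ['morning', 'tower'] (min_width=13, slack=1)
Line 4: ['mineral', 'light'] (min_width=13, slack=1)
Line 5: ['book', 'sweet'] (min_width=10, slack=4)
Line 6: ['oats'] (min_width=4, slack=10)
Line 7: ['importance'] (min_width=10, slack=4)
Line 8: ['python', 'walk'] (min_width=11, slack=3)
Line 9: ['festival', 'make'] (min_width=13, slack=1)
Line 10: ['gentle'] (min_width=6, slack=8)
Line 11: ['lightbulb', 'a'] (min_width=11, slack=3)
Line 12: ['metal', 'journey'] (min_width=13, slack=1)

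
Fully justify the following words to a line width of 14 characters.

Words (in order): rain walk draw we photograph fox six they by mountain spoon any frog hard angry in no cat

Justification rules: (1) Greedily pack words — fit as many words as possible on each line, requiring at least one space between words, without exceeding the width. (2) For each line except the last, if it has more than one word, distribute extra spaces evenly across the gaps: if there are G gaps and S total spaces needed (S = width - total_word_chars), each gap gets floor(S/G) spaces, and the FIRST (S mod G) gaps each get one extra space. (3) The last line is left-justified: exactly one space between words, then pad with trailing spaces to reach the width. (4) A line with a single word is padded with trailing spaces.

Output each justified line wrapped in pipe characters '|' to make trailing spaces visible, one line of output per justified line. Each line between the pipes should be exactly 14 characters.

Answer: |rain walk draw|
|we  photograph|
|fox  six  they|
|by    mountain|
|spoon any frog|
|hard  angry in|
|no cat        |

Derivation:
Line 1: ['rain', 'walk', 'draw'] (min_width=14, slack=0)
Line 2: ['we', 'photograph'] (min_width=13, slack=1)
Line 3: ['fox', 'six', 'they'] (min_width=12, slack=2)
Line 4: ['by', 'mountain'] (min_width=11, slack=3)
Line 5: ['spoon', 'any', 'frog'] (min_width=14, slack=0)
Line 6: ['hard', 'angry', 'in'] (min_width=13, slack=1)
Line 7: ['no', 'cat'] (min_width=6, slack=8)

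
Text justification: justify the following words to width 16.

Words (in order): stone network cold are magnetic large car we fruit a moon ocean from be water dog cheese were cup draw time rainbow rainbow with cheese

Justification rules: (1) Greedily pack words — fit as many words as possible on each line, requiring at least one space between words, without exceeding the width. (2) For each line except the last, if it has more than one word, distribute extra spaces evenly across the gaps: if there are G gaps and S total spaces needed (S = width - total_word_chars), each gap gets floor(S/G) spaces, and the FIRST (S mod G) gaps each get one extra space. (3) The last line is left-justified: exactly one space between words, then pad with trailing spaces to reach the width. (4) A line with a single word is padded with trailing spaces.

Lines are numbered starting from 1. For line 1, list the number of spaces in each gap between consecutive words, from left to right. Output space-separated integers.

Line 1: ['stone', 'network'] (min_width=13, slack=3)
Line 2: ['cold', 'are'] (min_width=8, slack=8)
Line 3: ['magnetic', 'large'] (min_width=14, slack=2)
Line 4: ['car', 'we', 'fruit', 'a'] (min_width=14, slack=2)
Line 5: ['moon', 'ocean', 'from'] (min_width=15, slack=1)
Line 6: ['be', 'water', 'dog'] (min_width=12, slack=4)
Line 7: ['cheese', 'were', 'cup'] (min_width=15, slack=1)
Line 8: ['draw', 'time'] (min_width=9, slack=7)
Line 9: ['rainbow', 'rainbow'] (min_width=15, slack=1)
Line 10: ['with', 'cheese'] (min_width=11, slack=5)

Answer: 4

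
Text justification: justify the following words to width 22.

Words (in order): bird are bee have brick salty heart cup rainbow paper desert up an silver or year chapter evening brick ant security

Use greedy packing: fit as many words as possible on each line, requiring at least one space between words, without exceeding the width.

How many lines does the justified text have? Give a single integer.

Answer: 6

Derivation:
Line 1: ['bird', 'are', 'bee', 'have'] (min_width=17, slack=5)
Line 2: ['brick', 'salty', 'heart', 'cup'] (min_width=21, slack=1)
Line 3: ['rainbow', 'paper', 'desert'] (min_width=20, slack=2)
Line 4: ['up', 'an', 'silver', 'or', 'year'] (min_width=20, slack=2)
Line 5: ['chapter', 'evening', 'brick'] (min_width=21, slack=1)
Line 6: ['ant', 'security'] (min_width=12, slack=10)
Total lines: 6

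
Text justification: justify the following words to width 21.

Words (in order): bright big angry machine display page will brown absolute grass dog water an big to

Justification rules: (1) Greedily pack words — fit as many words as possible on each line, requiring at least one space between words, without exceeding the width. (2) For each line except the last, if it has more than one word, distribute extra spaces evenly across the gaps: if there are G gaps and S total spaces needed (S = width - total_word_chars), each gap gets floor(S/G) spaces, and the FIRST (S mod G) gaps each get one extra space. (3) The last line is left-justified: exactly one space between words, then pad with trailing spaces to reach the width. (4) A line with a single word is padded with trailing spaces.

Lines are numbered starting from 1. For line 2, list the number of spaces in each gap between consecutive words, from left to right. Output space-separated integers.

Answer: 2 1

Derivation:
Line 1: ['bright', 'big', 'angry'] (min_width=16, slack=5)
Line 2: ['machine', 'display', 'page'] (min_width=20, slack=1)
Line 3: ['will', 'brown', 'absolute'] (min_width=19, slack=2)
Line 4: ['grass', 'dog', 'water', 'an'] (min_width=18, slack=3)
Line 5: ['big', 'to'] (min_width=6, slack=15)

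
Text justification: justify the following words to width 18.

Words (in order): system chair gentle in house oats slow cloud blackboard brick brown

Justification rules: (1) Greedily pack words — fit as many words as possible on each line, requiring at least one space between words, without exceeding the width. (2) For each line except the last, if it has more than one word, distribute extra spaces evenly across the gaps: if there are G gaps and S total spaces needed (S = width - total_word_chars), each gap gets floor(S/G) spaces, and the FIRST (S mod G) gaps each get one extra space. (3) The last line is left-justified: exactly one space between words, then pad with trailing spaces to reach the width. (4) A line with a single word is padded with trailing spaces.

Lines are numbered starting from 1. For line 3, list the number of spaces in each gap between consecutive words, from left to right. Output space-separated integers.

Line 1: ['system', 'chair'] (min_width=12, slack=6)
Line 2: ['gentle', 'in', 'house'] (min_width=15, slack=3)
Line 3: ['oats', 'slow', 'cloud'] (min_width=15, slack=3)
Line 4: ['blackboard', 'brick'] (min_width=16, slack=2)
Line 5: ['brown'] (min_width=5, slack=13)

Answer: 3 2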